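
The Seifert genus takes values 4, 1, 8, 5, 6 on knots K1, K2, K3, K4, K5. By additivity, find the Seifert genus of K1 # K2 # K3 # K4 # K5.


The Seifert genus is additive under connected sum.
Seifert genus(K1 # K2 # K3 # K4 # K5) = (4) + (1) + (8) + (5) + (6)
= 24

24


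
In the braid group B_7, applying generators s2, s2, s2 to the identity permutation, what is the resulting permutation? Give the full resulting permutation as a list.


Starting with identity [1, 2, 3, 4, 5, 6, 7].
Apply generators in sequence:
  After s2: [1, 3, 2, 4, 5, 6, 7]
  After s2: [1, 2, 3, 4, 5, 6, 7]
  After s2: [1, 3, 2, 4, 5, 6, 7]
Final permutation: [1, 3, 2, 4, 5, 6, 7]

[1, 3, 2, 4, 5, 6, 7]


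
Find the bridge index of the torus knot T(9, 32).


The bridge number of T(p,q) is min(p,q).
min(9, 32) = 9

9


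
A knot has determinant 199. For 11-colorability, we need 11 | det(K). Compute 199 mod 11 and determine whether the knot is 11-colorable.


Step 1: A knot is p-colorable if and only if p divides its determinant.
Step 2: Compute 199 mod 11.
199 = 18 * 11 + 1
Step 3: 199 mod 11 = 1
Step 4: The knot is 11-colorable: no

1


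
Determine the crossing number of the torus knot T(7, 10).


For a torus knot T(p, q) with gcd(p,q)=1,
the crossing number is min(p*(q-1), q*(p-1)).
p*(q-1) = 7*9 = 63
q*(p-1) = 10*6 = 60
min(63, 60) = 60

60


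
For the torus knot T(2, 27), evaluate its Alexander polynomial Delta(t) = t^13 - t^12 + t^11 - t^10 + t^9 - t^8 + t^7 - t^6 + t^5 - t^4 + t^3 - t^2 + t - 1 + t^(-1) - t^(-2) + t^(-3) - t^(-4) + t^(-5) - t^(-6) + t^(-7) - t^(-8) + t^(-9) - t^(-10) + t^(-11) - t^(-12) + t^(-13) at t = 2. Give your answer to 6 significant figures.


Substituting t = 2 into Delta(t) = t^13 - t^12 + t^11 - t^10 + t^9 - t^8 + t^7 - t^6 + t^5 - t^4 + t^3 - t^2 + t - 1 + t^(-1) - t^(-2) + t^(-3) - t^(-4) + t^(-5) - t^(-6) + t^(-7) - t^(-8) + t^(-9) - t^(-10) + t^(-11) - t^(-12) + t^(-13):
Term values: (8192) + (-4096) + (2048) + (-1024) + (512) + (-256) + (128) + (-64) + (32) + (-16) + (8) + (-4) + (2) + (-1) + (0.5) + (-0.25) + (0.125) + (-0.0625) + (0.03125) + (-0.015625) + (0.0078125) + (-0.00390625) + (0.00195312) + (-0.000976562) + (0.000488281) + (-0.000244141) + (0.00012207)
Sum = 5461.333374
Rounded to 6 significant figures: 5461.33

5461.33


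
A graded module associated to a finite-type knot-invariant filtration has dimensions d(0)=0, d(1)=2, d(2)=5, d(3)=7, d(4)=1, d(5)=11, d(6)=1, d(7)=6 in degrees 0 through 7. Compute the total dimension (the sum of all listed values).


Total dimension = d(0) + d(1) + ... + d(7)
= 0 + 2 + 5 + 7 + 1 + 11 + 1 + 6
= 33

33


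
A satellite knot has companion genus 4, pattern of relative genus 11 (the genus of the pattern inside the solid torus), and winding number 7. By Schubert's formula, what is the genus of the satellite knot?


Schubert: g(satellite) = g_rel(pattern) + |winding| * g(companion),
where g_rel(pattern) is the genus of the pattern relative to the solid torus.
= 11 + 7 * 4
= 11 + 28 = 39

39


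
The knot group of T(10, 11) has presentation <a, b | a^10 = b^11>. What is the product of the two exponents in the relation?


The relation is a^10 = b^11.
Product of exponents = 10 * 11
= 110

110


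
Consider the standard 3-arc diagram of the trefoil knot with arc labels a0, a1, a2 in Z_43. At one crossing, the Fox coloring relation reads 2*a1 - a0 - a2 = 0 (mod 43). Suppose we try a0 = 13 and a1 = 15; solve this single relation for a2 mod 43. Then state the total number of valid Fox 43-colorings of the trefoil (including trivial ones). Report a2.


Step 1: Apply the given crossing relation 2*a1 - a0 - a2 = 0 (mod 43).
  a2 = 2*a1 - a0 mod 43
  a2 = 2*15 - 13 mod 43
  a2 = 30 - 13 mod 43
  a2 = 17 mod 43 = 17
Step 2: The trefoil has determinant 3.
  Number of Fox p-colorings (p prime) is p^2 if p = 3, else p.
  Since 43 does not divide 3, only trivial (constant) colorings exist.
  (So the trial a0 = 13, a1 = 15 with a0 != a1 does NOT extend to a valid coloring of the whole trefoil: the other two crossing relations require 3*(a1 - a0) = 0 (mod 43), which fails.)
  Total colorings = 43
Step 3: a2 = 17, total Fox 43-colorings = 43

17


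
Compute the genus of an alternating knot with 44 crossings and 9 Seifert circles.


For alternating knots, g = (c - s + 1)/2.
= (44 - 9 + 1)/2
= 36/2 = 18

18


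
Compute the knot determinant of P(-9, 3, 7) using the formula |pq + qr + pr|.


Step 1: Compute pq + qr + pr.
pq = (-9)*3 = -27
qr = 3*7 = 21
pr = (-9)*7 = -63
pq + qr + pr = -27 + 21 + (-63) = -69
Step 2: Take absolute value.
det(P(-9,3,7)) = |-69| = 69

69


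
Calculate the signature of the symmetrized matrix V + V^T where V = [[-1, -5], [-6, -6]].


Step 1: V + V^T = [[-2, -11], [-11, -12]]
Step 2: trace = -14, det = -97
Step 3: Discriminant = (-14)^2 - 4*(-97) = 584
Step 4: Eigenvalues: 5.08305, -19.083
Step 5: Signature = (# positive eigenvalues) - (# negative eigenvalues) = 0

0


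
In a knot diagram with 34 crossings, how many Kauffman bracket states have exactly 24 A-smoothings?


We choose which 24 of 34 crossings get A-smoothings.
C(34, 24) = 34! / (24! * 10!)
= 131128140

131128140


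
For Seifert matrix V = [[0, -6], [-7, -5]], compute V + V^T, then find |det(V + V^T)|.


Step 1: Form V + V^T where V = [[0, -6], [-7, -5]]
  V^T = [[0, -7], [-6, -5]]
  V + V^T = [[0, -13], [-13, -10]]
Step 2: det(V + V^T) = 0*(-10) - (-13)*(-13)
  = 0 - 169 = -169
Step 3: Knot determinant = |det(V + V^T)| = |-169| = 169

169


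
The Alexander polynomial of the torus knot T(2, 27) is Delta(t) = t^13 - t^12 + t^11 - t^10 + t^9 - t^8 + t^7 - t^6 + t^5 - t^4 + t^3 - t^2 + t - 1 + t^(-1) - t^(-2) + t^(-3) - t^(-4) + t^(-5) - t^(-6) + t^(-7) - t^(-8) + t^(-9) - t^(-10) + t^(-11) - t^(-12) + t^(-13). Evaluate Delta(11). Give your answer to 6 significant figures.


Substituting t = 11 into Delta(t) = t^13 - t^12 + t^11 - t^10 + t^9 - t^8 + t^7 - t^6 + t^5 - t^4 + t^3 - t^2 + t - 1 + t^(-1) - t^(-2) + t^(-3) - t^(-4) + t^(-5) - t^(-6) + t^(-7) - t^(-8) + t^(-9) - t^(-10) + t^(-11) - t^(-12) + t^(-13):
Term values: (34522712143931) + (-3138428376721) + (285311670611) + (-25937424601) + (2357947691) + (-214358881) + (19487171) + (-1771561) + (161051) + (-14641) + (1331) + (-121) + (11) + (-1) + (0.0909091) + (-0.00826446) + (0.000751315) + (-6.83013e-05) + (6.20921e-06) + (-5.64474e-07) + (5.13158e-08) + (-4.66507e-09) + (4.24098e-10) + (-3.85543e-11) + (3.50494e-12) + (-3.18631e-13) + (2.89664e-14)
Sum = 3.164581947e+13
Rounded to 6 significant figures: 3.16458e+13

3.16458e+13


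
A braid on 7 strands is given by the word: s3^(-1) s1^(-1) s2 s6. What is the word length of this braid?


The word length counts the number of generators (including inverses).
Listing each generator: s3^(-1), s1^(-1), s2, s6
There are 4 generators in this braid word.

4


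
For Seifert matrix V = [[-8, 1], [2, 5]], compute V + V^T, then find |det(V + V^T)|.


Step 1: Form V + V^T where V = [[-8, 1], [2, 5]]
  V^T = [[-8, 2], [1, 5]]
  V + V^T = [[-16, 3], [3, 10]]
Step 2: det(V + V^T) = (-16)*10 - 3*3
  = -160 - 9 = -169
Step 3: Knot determinant = |det(V + V^T)| = |-169| = 169

169


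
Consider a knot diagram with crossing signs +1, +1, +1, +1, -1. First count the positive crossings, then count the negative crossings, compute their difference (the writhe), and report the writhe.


Step 1: Count positive crossings (+1).
Positive crossings: 4
Step 2: Count negative crossings (-1).
Negative crossings: 1
Step 3: Writhe = (positive) - (negative)
w = 4 - 1 = 3
Step 4: |w| = 3, and w is positive

3


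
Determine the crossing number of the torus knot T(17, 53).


For a torus knot T(p, q) with gcd(p,q)=1,
the crossing number is min(p*(q-1), q*(p-1)).
p*(q-1) = 17*52 = 884
q*(p-1) = 53*16 = 848
min(884, 848) = 848

848


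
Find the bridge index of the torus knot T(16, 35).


The bridge number of T(p,q) is min(p,q).
min(16, 35) = 16

16


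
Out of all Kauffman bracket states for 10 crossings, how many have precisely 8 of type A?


We choose which 8 of 10 crossings get A-smoothings.
C(10, 8) = 10! / (8! * 2!)
= 45

45


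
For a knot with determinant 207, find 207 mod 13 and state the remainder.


Step 1: A knot is p-colorable if and only if p divides its determinant.
Step 2: Compute 207 mod 13.
207 = 15 * 13 + 12
Step 3: 207 mod 13 = 12
Step 4: The knot is 13-colorable: no

12


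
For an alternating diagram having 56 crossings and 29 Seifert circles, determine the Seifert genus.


For alternating knots, g = (c - s + 1)/2.
= (56 - 29 + 1)/2
= 28/2 = 14

14


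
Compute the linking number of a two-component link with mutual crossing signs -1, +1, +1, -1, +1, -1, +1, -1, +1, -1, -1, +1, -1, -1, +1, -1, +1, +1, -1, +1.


Step 1: Count positive crossings: 10
Step 2: Count negative crossings: 10
Step 3: Sum of signs = 10 - 10 = 0
Step 4: Linking number = sum/2 = 0/2 = 0

0


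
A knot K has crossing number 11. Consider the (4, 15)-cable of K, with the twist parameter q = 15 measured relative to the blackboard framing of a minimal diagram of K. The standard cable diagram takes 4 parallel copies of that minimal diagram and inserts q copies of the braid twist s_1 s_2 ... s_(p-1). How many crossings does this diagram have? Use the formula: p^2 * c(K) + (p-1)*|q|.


Step 1: Each of the c(K) crossings of the companion diagram becomes p*p = p^2 crossings among the p parallel strands, and each of the |q| twists s_1 s_2 ... s_(p-1) adds (p-1) crossings.
  Crossings = p^2 * c(K) + (p-1)*|q|
Step 2: = 4^2 * 11 + (4-1)*15
Step 3: = 16*11 + 3*15
Step 4: = 176 + 45 = 221

221


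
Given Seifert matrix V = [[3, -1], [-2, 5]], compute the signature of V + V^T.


Step 1: V + V^T = [[6, -3], [-3, 10]]
Step 2: trace = 16, det = 51
Step 3: Discriminant = 16^2 - 4*51 = 52
Step 4: Eigenvalues: 11.6056, 4.39445
Step 5: Signature = (# positive eigenvalues) - (# negative eigenvalues) = 2

2


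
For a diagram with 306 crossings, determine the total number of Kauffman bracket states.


Each crossing contributes 2 choices (A-smoothing or B-smoothing).
Total states = 2^306 = 130370302485407109521180524058200202307293977194619920040712988758680403184853549195737432064

130370302485407109521180524058200202307293977194619920040712988758680403184853549195737432064


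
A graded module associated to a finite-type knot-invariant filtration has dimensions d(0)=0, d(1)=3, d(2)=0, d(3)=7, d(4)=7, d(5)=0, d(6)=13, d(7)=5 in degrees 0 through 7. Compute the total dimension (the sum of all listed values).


Total dimension = d(0) + d(1) + ... + d(7)
= 0 + 3 + 0 + 7 + 7 + 0 + 13 + 5
= 35

35


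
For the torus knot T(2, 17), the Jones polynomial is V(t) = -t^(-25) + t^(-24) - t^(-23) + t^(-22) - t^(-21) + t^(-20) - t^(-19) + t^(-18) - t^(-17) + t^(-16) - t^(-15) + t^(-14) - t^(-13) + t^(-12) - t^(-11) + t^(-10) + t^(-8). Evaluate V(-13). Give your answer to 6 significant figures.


Substituting t = -13 into V(t) = -t^(-25) + t^(-24) - t^(-23) + t^(-22) - t^(-21) + t^(-20) - t^(-19) + t^(-18) - t^(-17) + t^(-16) - t^(-15) + t^(-14) - t^(-13) + t^(-12) - t^(-11) + t^(-10) + t^(-8):
  (-)t^(-25) = 1.41715e-28
  (+)t^(-24) = 1.8423e-27
  (-)t^(-23) = 2.39499e-26
  (+)t^(-22) = 3.11348e-25
  (-)t^(-21) = 4.04753e-24
  (+)t^(-20) = 5.26178e-23
  (-)t^(-19) = 6.84032e-22
  (+)t^(-18) = 8.89241e-21
  (-)t^(-17) = 1.15601e-19
  (+)t^(-16) = 1.50282e-18
  (-)t^(-15) = 1.95366e-17
  (+)t^(-14) = 2.53976e-16
  (-)t^(-13) = 3.30169e-15
  (+)t^(-12) = 4.2922e-14
  (-)t^(-11) = 5.57986e-13
  (+)t^(-10) = 7.25382e-12
  (+)t^(-8) = 1.22589e-09
Sum = (1.41715e-28) + (1.8423e-27) + (2.39499e-26) + (3.11348e-25) + (4.04753e-24) + (5.26178e-23) + (6.84032e-22) + (8.89241e-21) + (1.15601e-19) + (1.50282e-18) + (1.95366e-17) + (2.53976e-16) + (3.30169e-15) + (4.2922e-14) + (5.57986e-13) + (7.25382e-12) + (1.22589e-09)
= 1.233753039e-09
Rounded to 6 significant figures: 1.23375e-09

1.23375e-09


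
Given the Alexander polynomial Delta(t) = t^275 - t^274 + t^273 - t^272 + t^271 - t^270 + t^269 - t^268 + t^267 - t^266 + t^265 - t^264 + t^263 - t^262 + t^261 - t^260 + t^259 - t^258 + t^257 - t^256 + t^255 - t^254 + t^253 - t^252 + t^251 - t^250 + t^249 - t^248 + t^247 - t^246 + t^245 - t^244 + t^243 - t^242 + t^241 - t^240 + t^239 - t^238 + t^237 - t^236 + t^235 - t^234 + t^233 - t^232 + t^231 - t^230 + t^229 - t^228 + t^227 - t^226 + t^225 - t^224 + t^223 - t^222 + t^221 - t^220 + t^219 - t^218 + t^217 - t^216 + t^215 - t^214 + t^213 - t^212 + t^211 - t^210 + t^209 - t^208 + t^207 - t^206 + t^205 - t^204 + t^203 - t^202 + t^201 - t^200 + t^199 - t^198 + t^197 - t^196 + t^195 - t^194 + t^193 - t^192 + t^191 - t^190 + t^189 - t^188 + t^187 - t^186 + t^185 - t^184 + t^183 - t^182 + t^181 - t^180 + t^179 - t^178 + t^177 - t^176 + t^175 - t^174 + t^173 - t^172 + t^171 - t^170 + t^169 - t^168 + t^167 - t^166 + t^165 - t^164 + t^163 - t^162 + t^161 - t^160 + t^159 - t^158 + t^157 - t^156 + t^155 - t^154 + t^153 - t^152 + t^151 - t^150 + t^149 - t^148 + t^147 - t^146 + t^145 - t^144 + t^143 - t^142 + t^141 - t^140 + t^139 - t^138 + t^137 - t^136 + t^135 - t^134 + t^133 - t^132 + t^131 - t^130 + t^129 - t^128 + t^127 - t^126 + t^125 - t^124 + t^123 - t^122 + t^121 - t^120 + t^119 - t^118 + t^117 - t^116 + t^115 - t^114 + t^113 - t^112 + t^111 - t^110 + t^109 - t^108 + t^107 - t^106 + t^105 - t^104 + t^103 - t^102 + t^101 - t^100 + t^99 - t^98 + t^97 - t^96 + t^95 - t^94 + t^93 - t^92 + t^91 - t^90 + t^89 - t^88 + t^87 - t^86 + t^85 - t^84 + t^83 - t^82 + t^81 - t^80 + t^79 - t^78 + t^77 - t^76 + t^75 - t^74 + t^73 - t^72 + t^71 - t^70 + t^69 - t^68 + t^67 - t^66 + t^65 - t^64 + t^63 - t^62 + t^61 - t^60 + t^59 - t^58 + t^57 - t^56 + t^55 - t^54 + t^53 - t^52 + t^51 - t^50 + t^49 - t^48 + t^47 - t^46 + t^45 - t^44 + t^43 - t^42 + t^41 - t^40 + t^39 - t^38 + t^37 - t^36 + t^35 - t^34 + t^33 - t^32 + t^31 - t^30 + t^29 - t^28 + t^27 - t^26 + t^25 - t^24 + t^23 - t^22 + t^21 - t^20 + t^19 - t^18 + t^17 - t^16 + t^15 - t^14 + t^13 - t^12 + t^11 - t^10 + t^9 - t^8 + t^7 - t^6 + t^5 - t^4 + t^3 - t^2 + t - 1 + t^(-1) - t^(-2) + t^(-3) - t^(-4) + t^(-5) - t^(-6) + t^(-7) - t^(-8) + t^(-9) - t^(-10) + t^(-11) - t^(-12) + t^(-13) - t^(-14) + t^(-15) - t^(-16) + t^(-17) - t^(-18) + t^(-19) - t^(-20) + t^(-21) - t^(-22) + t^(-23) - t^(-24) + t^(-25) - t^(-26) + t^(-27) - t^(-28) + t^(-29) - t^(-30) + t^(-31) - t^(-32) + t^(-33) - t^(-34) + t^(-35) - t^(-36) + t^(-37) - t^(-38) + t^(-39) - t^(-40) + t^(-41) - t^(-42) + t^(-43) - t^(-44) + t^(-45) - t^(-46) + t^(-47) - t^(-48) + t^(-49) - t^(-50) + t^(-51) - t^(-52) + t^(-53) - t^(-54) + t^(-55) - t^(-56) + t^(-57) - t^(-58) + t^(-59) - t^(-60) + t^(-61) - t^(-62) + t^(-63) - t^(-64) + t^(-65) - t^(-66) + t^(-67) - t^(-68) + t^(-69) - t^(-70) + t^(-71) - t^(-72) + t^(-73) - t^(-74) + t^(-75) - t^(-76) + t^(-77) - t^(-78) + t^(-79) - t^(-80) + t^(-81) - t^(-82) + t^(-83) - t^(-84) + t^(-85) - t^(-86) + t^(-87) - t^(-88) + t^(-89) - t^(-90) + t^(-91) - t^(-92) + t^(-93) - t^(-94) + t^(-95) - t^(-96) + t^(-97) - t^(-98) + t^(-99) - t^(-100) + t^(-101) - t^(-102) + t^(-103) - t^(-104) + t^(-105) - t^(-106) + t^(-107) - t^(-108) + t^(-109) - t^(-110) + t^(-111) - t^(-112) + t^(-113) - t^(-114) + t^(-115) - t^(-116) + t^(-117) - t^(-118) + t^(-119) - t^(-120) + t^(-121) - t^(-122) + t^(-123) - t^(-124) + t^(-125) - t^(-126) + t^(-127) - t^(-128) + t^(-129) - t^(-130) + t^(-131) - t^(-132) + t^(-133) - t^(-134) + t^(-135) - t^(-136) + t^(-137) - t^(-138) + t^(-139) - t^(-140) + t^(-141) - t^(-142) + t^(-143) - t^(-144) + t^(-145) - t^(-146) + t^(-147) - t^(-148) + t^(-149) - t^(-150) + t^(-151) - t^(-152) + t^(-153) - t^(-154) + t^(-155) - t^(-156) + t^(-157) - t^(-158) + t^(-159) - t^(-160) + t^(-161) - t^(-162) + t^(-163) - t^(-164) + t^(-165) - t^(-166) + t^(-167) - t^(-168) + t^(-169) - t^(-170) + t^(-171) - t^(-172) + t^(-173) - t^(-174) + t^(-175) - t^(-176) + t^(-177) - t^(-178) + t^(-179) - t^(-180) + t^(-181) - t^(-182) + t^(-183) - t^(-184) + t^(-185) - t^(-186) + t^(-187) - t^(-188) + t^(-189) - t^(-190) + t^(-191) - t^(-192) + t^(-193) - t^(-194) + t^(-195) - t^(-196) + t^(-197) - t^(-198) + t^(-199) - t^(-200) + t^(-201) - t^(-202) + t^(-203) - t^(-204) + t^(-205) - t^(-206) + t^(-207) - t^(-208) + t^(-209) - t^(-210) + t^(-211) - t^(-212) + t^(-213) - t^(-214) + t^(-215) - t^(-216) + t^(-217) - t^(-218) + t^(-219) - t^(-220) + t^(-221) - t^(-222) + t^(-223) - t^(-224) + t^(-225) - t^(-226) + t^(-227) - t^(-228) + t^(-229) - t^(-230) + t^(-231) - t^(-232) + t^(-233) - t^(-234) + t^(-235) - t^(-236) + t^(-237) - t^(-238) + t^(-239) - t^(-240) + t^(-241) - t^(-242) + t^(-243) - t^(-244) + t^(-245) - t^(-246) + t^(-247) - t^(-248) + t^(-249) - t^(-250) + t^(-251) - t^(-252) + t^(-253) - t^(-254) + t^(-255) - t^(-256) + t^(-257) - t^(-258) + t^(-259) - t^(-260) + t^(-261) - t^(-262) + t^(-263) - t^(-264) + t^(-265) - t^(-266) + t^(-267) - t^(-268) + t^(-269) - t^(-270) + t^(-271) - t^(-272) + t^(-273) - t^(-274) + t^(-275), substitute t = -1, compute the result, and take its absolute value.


Step 1: The polynomial has 551 terms with alternating signs, exponents from 275 down to -275.
Step 2: Substitute t = -1. The i-th term has coefficient (-1)^i and exponent (m-i),
  so its value is (-1)^i * (-1)^(m-i) = (-1)^m = -1 for every i.
Step 3: All 551 terms equal -1, so Delta(-1) = 551 * (-1) = -551
Step 4: |Delta(-1)| = 551

551


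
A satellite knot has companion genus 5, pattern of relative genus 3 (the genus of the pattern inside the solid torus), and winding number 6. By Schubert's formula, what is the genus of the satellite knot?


Schubert: g(satellite) = g_rel(pattern) + |winding| * g(companion),
where g_rel(pattern) is the genus of the pattern relative to the solid torus.
= 3 + 6 * 5
= 3 + 30 = 33

33


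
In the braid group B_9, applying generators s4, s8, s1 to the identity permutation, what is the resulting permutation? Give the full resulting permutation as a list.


Starting with identity [1, 2, 3, 4, 5, 6, 7, 8, 9].
Apply generators in sequence:
  After s4: [1, 2, 3, 5, 4, 6, 7, 8, 9]
  After s8: [1, 2, 3, 5, 4, 6, 7, 9, 8]
  After s1: [2, 1, 3, 5, 4, 6, 7, 9, 8]
Final permutation: [2, 1, 3, 5, 4, 6, 7, 9, 8]

[2, 1, 3, 5, 4, 6, 7, 9, 8]


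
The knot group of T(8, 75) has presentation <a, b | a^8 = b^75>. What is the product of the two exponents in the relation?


The relation is a^8 = b^75.
Product of exponents = 8 * 75
= 600

600


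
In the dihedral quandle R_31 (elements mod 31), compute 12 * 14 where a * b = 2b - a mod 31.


12 * 14 = 2*14 - 12 mod 31
= 28 - 12 mod 31
= 16 mod 31 = 16

16


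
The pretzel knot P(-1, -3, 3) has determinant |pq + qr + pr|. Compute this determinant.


Step 1: Compute pq + qr + pr.
pq = (-1)*(-3) = 3
qr = (-3)*3 = -9
pr = (-1)*3 = -3
pq + qr + pr = 3 + (-9) + (-3) = -9
Step 2: Take absolute value.
det(P(-1,-3,3)) = |-9| = 9

9


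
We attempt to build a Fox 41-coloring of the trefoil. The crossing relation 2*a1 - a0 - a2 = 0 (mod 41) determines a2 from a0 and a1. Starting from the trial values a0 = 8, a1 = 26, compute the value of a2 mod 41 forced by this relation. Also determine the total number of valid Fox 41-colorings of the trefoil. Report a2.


Step 1: Apply the given crossing relation 2*a1 - a0 - a2 = 0 (mod 41).
  a2 = 2*a1 - a0 mod 41
  a2 = 2*26 - 8 mod 41
  a2 = 52 - 8 mod 41
  a2 = 44 mod 41 = 3
Step 2: The trefoil has determinant 3.
  Number of Fox p-colorings (p prime) is p^2 if p = 3, else p.
  Since 41 does not divide 3, only trivial (constant) colorings exist.
  (So the trial a0 = 8, a1 = 26 with a0 != a1 does NOT extend to a valid coloring of the whole trefoil: the other two crossing relations require 3*(a1 - a0) = 0 (mod 41), which fails.)
  Total colorings = 41
Step 3: a2 = 3, total Fox 41-colorings = 41

3


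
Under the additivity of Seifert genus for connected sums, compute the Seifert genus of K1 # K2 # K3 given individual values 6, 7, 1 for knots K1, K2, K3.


The Seifert genus is additive under connected sum.
Seifert genus(K1 # K2 # K3) = (6) + (7) + (1)
= 14

14


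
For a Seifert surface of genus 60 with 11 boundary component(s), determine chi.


chi = 2 - 2g - b
= 2 - 2*60 - 11
= 2 - 120 - 11 = -129

-129


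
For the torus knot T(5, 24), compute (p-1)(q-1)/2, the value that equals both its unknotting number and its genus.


For a torus knot T(p,q), both the unknotting number and genus equal (p-1)(q-1)/2.
= (5-1)(24-1)/2
= 4*23/2
= 92/2 = 46

46


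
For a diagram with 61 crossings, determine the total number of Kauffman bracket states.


Each crossing contributes 2 choices (A-smoothing or B-smoothing).
Total states = 2^61 = 2305843009213693952

2305843009213693952


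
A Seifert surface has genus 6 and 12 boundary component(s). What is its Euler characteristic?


chi = 2 - 2g - b
= 2 - 2*6 - 12
= 2 - 12 - 12 = -22

-22


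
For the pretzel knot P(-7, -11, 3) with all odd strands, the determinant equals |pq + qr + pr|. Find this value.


Step 1: Compute pq + qr + pr.
pq = (-7)*(-11) = 77
qr = (-11)*3 = -33
pr = (-7)*3 = -21
pq + qr + pr = 77 + (-33) + (-21) = 23
Step 2: Take absolute value.
det(P(-7,-11,3)) = |23| = 23

23


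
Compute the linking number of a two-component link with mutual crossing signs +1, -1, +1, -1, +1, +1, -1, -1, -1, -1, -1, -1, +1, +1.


Step 1: Count positive crossings: 6
Step 2: Count negative crossings: 8
Step 3: Sum of signs = 6 - 8 = -2
Step 4: Linking number = sum/2 = -2/2 = -1

-1


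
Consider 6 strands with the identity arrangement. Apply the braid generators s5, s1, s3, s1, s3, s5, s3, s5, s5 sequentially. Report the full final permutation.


Starting with identity [1, 2, 3, 4, 5, 6].
Apply generators in sequence:
  After s5: [1, 2, 3, 4, 6, 5]
  After s1: [2, 1, 3, 4, 6, 5]
  After s3: [2, 1, 4, 3, 6, 5]
  After s1: [1, 2, 4, 3, 6, 5]
  After s3: [1, 2, 3, 4, 6, 5]
  After s5: [1, 2, 3, 4, 5, 6]
  After s3: [1, 2, 4, 3, 5, 6]
  After s5: [1, 2, 4, 3, 6, 5]
  After s5: [1, 2, 4, 3, 5, 6]
Final permutation: [1, 2, 4, 3, 5, 6]

[1, 2, 4, 3, 5, 6]


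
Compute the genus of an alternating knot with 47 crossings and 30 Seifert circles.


For alternating knots, g = (c - s + 1)/2.
= (47 - 30 + 1)/2
= 18/2 = 9

9


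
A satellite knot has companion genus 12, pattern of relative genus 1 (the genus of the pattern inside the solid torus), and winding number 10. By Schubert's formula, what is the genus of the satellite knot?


Schubert: g(satellite) = g_rel(pattern) + |winding| * g(companion),
where g_rel(pattern) is the genus of the pattern relative to the solid torus.
= 1 + 10 * 12
= 1 + 120 = 121

121


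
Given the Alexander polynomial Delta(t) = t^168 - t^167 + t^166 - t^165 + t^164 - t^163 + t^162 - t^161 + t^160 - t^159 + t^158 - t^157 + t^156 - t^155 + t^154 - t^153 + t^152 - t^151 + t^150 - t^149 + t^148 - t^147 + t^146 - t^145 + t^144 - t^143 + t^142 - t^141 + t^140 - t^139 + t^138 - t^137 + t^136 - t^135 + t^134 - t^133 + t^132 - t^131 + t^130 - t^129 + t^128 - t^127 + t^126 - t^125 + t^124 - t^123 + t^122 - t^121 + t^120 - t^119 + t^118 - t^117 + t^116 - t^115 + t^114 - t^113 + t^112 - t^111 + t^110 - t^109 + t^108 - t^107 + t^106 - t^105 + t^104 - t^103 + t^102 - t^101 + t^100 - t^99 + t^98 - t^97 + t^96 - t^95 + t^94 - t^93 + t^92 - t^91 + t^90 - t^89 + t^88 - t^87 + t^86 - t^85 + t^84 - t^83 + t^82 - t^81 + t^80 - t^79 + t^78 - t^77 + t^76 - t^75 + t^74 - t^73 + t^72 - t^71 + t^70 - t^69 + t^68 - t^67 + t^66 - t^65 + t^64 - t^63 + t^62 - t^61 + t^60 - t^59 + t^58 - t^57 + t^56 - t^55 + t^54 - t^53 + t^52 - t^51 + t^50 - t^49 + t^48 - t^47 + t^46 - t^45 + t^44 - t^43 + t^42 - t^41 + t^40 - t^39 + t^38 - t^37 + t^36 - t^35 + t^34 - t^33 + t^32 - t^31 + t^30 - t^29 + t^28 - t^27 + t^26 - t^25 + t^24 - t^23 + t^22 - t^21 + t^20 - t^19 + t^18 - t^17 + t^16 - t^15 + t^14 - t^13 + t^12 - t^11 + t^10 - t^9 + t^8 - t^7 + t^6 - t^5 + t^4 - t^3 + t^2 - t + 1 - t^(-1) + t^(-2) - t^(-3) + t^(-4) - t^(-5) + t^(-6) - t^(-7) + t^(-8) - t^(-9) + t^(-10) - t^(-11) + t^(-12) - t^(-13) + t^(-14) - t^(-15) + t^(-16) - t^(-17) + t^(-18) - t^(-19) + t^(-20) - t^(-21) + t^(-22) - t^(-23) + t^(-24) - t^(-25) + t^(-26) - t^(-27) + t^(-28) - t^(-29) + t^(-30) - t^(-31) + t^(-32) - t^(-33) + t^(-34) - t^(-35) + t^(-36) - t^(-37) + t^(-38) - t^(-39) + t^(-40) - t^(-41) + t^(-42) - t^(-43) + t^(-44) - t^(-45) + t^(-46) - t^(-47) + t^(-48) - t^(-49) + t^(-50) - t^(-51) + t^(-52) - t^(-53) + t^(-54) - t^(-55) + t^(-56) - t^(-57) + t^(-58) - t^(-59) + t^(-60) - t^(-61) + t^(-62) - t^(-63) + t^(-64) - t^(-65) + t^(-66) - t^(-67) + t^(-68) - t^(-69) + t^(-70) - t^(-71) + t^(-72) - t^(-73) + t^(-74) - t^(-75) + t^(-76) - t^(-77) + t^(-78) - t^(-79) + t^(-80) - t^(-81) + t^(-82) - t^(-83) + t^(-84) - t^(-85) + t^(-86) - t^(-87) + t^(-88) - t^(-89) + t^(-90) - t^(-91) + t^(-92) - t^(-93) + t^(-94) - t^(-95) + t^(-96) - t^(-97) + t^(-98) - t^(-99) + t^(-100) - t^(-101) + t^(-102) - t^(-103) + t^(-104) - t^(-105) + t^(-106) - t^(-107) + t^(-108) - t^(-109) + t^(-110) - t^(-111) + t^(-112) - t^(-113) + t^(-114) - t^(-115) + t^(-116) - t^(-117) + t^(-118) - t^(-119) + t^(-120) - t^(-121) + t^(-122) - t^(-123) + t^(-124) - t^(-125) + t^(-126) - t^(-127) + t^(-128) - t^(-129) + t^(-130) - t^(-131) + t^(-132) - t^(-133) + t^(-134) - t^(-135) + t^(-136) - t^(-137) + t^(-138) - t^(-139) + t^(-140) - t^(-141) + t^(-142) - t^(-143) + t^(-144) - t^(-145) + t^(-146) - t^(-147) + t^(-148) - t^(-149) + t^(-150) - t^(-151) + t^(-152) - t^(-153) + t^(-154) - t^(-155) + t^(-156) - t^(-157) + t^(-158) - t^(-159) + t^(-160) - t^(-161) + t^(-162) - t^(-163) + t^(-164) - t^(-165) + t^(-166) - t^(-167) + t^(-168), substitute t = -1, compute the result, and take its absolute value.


Step 1: The polynomial has 337 terms with alternating signs, exponents from 168 down to -168.
Step 2: Substitute t = -1. The i-th term has coefficient (-1)^i and exponent (m-i),
  so its value is (-1)^i * (-1)^(m-i) = (-1)^m = 1 for every i.
Step 3: All 337 terms equal 1, so Delta(-1) = 337 * (1) = 337
Step 4: |Delta(-1)| = 337

337


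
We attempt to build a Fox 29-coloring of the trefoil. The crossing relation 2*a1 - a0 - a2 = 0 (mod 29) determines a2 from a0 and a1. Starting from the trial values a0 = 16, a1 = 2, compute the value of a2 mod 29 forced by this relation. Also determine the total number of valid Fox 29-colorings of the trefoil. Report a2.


Step 1: Apply the given crossing relation 2*a1 - a0 - a2 = 0 (mod 29).
  a2 = 2*a1 - a0 mod 29
  a2 = 2*2 - 16 mod 29
  a2 = 4 - 16 mod 29
  a2 = -12 mod 29 = 17
Step 2: The trefoil has determinant 3.
  Number of Fox p-colorings (p prime) is p^2 if p = 3, else p.
  Since 29 does not divide 3, only trivial (constant) colorings exist.
  (So the trial a0 = 16, a1 = 2 with a0 != a1 does NOT extend to a valid coloring of the whole trefoil: the other two crossing relations require 3*(a1 - a0) = 0 (mod 29), which fails.)
  Total colorings = 29
Step 3: a2 = 17, total Fox 29-colorings = 29

17


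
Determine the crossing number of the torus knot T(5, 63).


For a torus knot T(p, q) with gcd(p,q)=1,
the crossing number is min(p*(q-1), q*(p-1)).
p*(q-1) = 5*62 = 310
q*(p-1) = 63*4 = 252
min(310, 252) = 252

252


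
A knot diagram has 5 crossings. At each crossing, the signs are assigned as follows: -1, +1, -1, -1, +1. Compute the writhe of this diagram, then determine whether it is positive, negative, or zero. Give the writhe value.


Step 1: Count positive crossings (+1).
Positive crossings: 2
Step 2: Count negative crossings (-1).
Negative crossings: 3
Step 3: Writhe = (positive) - (negative)
w = 2 - 3 = -1
Step 4: |w| = 1, and w is negative

-1


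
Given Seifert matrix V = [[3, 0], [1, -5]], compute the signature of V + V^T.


Step 1: V + V^T = [[6, 1], [1, -10]]
Step 2: trace = -4, det = -61
Step 3: Discriminant = (-4)^2 - 4*(-61) = 260
Step 4: Eigenvalues: 6.06226, -10.0623
Step 5: Signature = (# positive eigenvalues) - (# negative eigenvalues) = 0

0


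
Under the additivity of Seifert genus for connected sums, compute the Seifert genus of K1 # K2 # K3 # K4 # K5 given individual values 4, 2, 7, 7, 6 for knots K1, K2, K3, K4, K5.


The Seifert genus is additive under connected sum.
Seifert genus(K1 # K2 # K3 # K4 # K5) = (4) + (2) + (7) + (7) + (6)
= 26

26


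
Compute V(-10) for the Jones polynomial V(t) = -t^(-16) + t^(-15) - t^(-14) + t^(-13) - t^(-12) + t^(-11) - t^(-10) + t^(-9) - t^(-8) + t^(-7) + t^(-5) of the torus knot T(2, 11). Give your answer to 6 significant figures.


Substituting t = -10 into V(t) = -t^(-16) + t^(-15) - t^(-14) + t^(-13) - t^(-12) + t^(-11) - t^(-10) + t^(-9) - t^(-8) + t^(-7) + t^(-5):
  (-)t^(-16) = -1e-16
  (+)t^(-15) = -1e-15
  (-)t^(-14) = -1e-14
  (+)t^(-13) = -1e-13
  (-)t^(-12) = -1e-12
  (+)t^(-11) = -1e-11
  (-)t^(-10) = -1e-10
  (+)t^(-9) = -1e-09
  (-)t^(-8) = -1e-08
  (+)t^(-7) = -1e-07
  (+)t^(-5) = -1e-05
Sum = (-1e-16) + (-1e-15) + (-1e-14) + (-1e-13) + (-1e-12) + (-1e-11) + (-1e-10) + (-1e-09) + (-1e-08) + (-1e-07) + (-1e-05)
= -1.011111111e-05
Rounded to 6 significant figures: -1.01111e-05

-1.01111e-05


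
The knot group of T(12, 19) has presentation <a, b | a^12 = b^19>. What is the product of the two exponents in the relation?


The relation is a^12 = b^19.
Product of exponents = 12 * 19
= 228

228


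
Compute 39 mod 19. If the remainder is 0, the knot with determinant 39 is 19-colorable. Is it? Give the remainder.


Step 1: A knot is p-colorable if and only if p divides its determinant.
Step 2: Compute 39 mod 19.
39 = 2 * 19 + 1
Step 3: 39 mod 19 = 1
Step 4: The knot is 19-colorable: no

1


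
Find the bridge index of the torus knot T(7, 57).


The bridge number of T(p,q) is min(p,q).
min(7, 57) = 7

7


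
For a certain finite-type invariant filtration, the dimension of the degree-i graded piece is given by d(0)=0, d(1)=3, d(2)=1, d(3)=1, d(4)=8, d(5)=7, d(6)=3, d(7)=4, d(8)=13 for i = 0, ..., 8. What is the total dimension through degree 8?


Total dimension = d(0) + d(1) + ... + d(8)
= 0 + 3 + 1 + 1 + 8 + 7 + 3 + 4 + 13
= 40

40


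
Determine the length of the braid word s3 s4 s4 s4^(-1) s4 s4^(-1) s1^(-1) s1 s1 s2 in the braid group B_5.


The word length counts the number of generators (including inverses).
Listing each generator: s3, s4, s4, s4^(-1), s4, s4^(-1), s1^(-1), s1, s1, s2
There are 10 generators in this braid word.

10


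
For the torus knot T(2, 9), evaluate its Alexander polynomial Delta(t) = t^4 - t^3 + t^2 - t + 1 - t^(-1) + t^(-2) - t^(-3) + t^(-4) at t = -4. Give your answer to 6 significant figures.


Substituting t = -4 into Delta(t) = t^4 - t^3 + t^2 - t + 1 - t^(-1) + t^(-2) - t^(-3) + t^(-4):
Term values: (256) + (64) + (16) + (4) + (1) + (0.25) + (0.0625) + (0.015625) + (0.00390625)
Sum = 341.3320312
Rounded to 6 significant figures: 341.332

341.332


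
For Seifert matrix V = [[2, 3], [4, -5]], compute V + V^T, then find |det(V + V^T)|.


Step 1: Form V + V^T where V = [[2, 3], [4, -5]]
  V^T = [[2, 4], [3, -5]]
  V + V^T = [[4, 7], [7, -10]]
Step 2: det(V + V^T) = 4*(-10) - 7*7
  = -40 - 49 = -89
Step 3: Knot determinant = |det(V + V^T)| = |-89| = 89

89


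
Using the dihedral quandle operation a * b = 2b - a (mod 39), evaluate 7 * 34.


7 * 34 = 2*34 - 7 mod 39
= 68 - 7 mod 39
= 61 mod 39 = 22

22


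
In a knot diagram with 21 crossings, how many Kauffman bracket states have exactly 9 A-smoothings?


We choose which 9 of 21 crossings get A-smoothings.
C(21, 9) = 21! / (9! * 12!)
= 293930

293930


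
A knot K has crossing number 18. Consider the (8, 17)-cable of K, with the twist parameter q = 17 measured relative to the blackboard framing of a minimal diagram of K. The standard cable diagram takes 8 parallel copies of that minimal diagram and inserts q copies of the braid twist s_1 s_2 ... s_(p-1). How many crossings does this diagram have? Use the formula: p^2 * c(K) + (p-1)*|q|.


Step 1: Each of the c(K) crossings of the companion diagram becomes p*p = p^2 crossings among the p parallel strands, and each of the |q| twists s_1 s_2 ... s_(p-1) adds (p-1) crossings.
  Crossings = p^2 * c(K) + (p-1)*|q|
Step 2: = 8^2 * 18 + (8-1)*17
Step 3: = 64*18 + 7*17
Step 4: = 1152 + 119 = 1271

1271


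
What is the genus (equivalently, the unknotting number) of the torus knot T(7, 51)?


For a torus knot T(p,q), both the unknotting number and genus equal (p-1)(q-1)/2.
= (7-1)(51-1)/2
= 6*50/2
= 300/2 = 150

150


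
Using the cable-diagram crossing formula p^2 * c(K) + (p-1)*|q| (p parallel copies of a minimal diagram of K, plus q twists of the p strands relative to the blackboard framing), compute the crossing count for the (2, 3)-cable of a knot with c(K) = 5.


Step 1: Each of the c(K) crossings of the companion diagram becomes p*p = p^2 crossings among the p parallel strands, and each of the |q| twists s_1 s_2 ... s_(p-1) adds (p-1) crossings.
  Crossings = p^2 * c(K) + (p-1)*|q|
Step 2: = 2^2 * 5 + (2-1)*3
Step 3: = 4*5 + 1*3
Step 4: = 20 + 3 = 23

23


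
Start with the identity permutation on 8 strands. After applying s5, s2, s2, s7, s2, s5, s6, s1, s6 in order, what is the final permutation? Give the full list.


Starting with identity [1, 2, 3, 4, 5, 6, 7, 8].
Apply generators in sequence:
  After s5: [1, 2, 3, 4, 6, 5, 7, 8]
  After s2: [1, 3, 2, 4, 6, 5, 7, 8]
  After s2: [1, 2, 3, 4, 6, 5, 7, 8]
  After s7: [1, 2, 3, 4, 6, 5, 8, 7]
  After s2: [1, 3, 2, 4, 6, 5, 8, 7]
  After s5: [1, 3, 2, 4, 5, 6, 8, 7]
  After s6: [1, 3, 2, 4, 5, 8, 6, 7]
  After s1: [3, 1, 2, 4, 5, 8, 6, 7]
  After s6: [3, 1, 2, 4, 5, 6, 8, 7]
Final permutation: [3, 1, 2, 4, 5, 6, 8, 7]

[3, 1, 2, 4, 5, 6, 8, 7]


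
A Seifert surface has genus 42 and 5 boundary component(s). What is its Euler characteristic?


chi = 2 - 2g - b
= 2 - 2*42 - 5
= 2 - 84 - 5 = -87

-87


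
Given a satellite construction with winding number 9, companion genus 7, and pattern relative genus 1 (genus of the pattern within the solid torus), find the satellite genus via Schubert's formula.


Schubert: g(satellite) = g_rel(pattern) + |winding| * g(companion),
where g_rel(pattern) is the genus of the pattern relative to the solid torus.
= 1 + 9 * 7
= 1 + 63 = 64

64


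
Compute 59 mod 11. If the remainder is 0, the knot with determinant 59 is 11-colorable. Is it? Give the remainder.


Step 1: A knot is p-colorable if and only if p divides its determinant.
Step 2: Compute 59 mod 11.
59 = 5 * 11 + 4
Step 3: 59 mod 11 = 4
Step 4: The knot is 11-colorable: no

4


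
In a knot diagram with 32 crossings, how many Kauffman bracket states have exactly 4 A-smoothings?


We choose which 4 of 32 crossings get A-smoothings.
C(32, 4) = 32! / (4! * 28!)
= 35960

35960


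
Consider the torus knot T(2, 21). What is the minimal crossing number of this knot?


For a torus knot T(p, q) with gcd(p,q)=1,
the crossing number is min(p*(q-1), q*(p-1)).
p*(q-1) = 2*20 = 40
q*(p-1) = 21*1 = 21
min(40, 21) = 21

21


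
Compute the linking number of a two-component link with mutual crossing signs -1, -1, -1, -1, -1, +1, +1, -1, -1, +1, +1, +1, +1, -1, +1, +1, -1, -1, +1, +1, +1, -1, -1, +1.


Step 1: Count positive crossings: 12
Step 2: Count negative crossings: 12
Step 3: Sum of signs = 12 - 12 = 0
Step 4: Linking number = sum/2 = 0/2 = 0

0


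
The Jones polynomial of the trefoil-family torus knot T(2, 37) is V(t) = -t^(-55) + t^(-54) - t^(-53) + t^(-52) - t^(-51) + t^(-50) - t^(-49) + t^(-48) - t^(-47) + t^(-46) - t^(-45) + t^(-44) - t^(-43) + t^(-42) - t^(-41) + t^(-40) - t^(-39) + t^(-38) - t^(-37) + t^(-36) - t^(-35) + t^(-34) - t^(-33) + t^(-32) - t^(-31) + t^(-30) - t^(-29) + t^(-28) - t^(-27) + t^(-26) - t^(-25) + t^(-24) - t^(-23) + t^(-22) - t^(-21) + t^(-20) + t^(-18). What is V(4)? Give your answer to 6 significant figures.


Substituting t = 4 into V(t) = -t^(-55) + t^(-54) - t^(-53) + t^(-52) - t^(-51) + t^(-50) - t^(-49) + t^(-48) - t^(-47) + t^(-46) - t^(-45) + t^(-44) - t^(-43) + t^(-42) - t^(-41) + t^(-40) - t^(-39) + t^(-38) - t^(-37) + t^(-36) - t^(-35) + t^(-34) - t^(-33) + t^(-32) - t^(-31) + t^(-30) - t^(-29) + t^(-28) - t^(-27) + t^(-26) - t^(-25) + t^(-24) - t^(-23) + t^(-22) - t^(-21) + t^(-20) + t^(-18):
  (-)t^(-55) = -7.70372e-34
  (+)t^(-54) = 3.08149e-33
  (-)t^(-53) = -1.2326e-32
  (+)t^(-52) = 4.93038e-32
  (-)t^(-51) = -1.97215e-31
  (+)t^(-50) = 7.88861e-31
  (-)t^(-49) = -3.15544e-30
  (+)t^(-48) = 1.26218e-29
  (-)t^(-47) = -5.04871e-29
  (+)t^(-46) = 2.01948e-28
  (-)t^(-45) = -8.07794e-28
  (+)t^(-44) = 3.23117e-27
  (-)t^(-43) = -1.29247e-26
  (+)t^(-42) = 5.16988e-26
  (-)t^(-41) = -2.06795e-25
  (+)t^(-40) = 8.27181e-25
  (-)t^(-39) = -3.30872e-24
  (+)t^(-38) = 1.32349e-23
  (-)t^(-37) = -5.29396e-23
  (+)t^(-36) = 2.11758e-22
  (-)t^(-35) = -8.47033e-22
  (+)t^(-34) = 3.38813e-21
  (-)t^(-33) = -1.35525e-20
  (+)t^(-32) = 5.42101e-20
  (-)t^(-31) = -2.1684e-19
  (+)t^(-30) = 8.67362e-19
  (-)t^(-29) = -3.46945e-18
  (+)t^(-28) = 1.38778e-17
  (-)t^(-27) = -5.55112e-17
  (+)t^(-26) = 2.22045e-16
  (-)t^(-25) = -8.88178e-16
  (+)t^(-24) = 3.55271e-15
  (-)t^(-23) = -1.42109e-14
  (+)t^(-22) = 5.68434e-14
  (-)t^(-21) = -2.27374e-13
  (+)t^(-20) = 9.09495e-13
  (+)t^(-18) = 1.45519e-11
Sum = (-7.70372e-34) + (3.08149e-33) + (-1.2326e-32) + (4.93038e-32) + (-1.97215e-31) + (7.88861e-31) + (-3.15544e-30) + (1.26218e-29) + (-5.04871e-29) + (2.01948e-28) + (-8.07794e-28) + (3.23117e-27) + (-1.29247e-26) + (5.16988e-26) + (-2.06795e-25) + (8.27181e-25) + (-3.30872e-24) + (1.32349e-23) + (-5.29396e-23) + (2.11758e-22) + (-8.47033e-22) + (3.38813e-21) + (-1.35525e-20) + (5.42101e-20) + (-2.1684e-19) + (8.67362e-19) + (-3.46945e-18) + (1.38778e-17) + (-5.55112e-17) + (2.22045e-16) + (-8.88178e-16) + (3.55271e-15) + (-1.42109e-14) + (5.68434e-14) + (-2.27374e-13) + (9.09495e-13) + (1.45519e-11)
= 1.527951099e-11
Rounded to 6 significant figures: 1.52795e-11

1.52795e-11


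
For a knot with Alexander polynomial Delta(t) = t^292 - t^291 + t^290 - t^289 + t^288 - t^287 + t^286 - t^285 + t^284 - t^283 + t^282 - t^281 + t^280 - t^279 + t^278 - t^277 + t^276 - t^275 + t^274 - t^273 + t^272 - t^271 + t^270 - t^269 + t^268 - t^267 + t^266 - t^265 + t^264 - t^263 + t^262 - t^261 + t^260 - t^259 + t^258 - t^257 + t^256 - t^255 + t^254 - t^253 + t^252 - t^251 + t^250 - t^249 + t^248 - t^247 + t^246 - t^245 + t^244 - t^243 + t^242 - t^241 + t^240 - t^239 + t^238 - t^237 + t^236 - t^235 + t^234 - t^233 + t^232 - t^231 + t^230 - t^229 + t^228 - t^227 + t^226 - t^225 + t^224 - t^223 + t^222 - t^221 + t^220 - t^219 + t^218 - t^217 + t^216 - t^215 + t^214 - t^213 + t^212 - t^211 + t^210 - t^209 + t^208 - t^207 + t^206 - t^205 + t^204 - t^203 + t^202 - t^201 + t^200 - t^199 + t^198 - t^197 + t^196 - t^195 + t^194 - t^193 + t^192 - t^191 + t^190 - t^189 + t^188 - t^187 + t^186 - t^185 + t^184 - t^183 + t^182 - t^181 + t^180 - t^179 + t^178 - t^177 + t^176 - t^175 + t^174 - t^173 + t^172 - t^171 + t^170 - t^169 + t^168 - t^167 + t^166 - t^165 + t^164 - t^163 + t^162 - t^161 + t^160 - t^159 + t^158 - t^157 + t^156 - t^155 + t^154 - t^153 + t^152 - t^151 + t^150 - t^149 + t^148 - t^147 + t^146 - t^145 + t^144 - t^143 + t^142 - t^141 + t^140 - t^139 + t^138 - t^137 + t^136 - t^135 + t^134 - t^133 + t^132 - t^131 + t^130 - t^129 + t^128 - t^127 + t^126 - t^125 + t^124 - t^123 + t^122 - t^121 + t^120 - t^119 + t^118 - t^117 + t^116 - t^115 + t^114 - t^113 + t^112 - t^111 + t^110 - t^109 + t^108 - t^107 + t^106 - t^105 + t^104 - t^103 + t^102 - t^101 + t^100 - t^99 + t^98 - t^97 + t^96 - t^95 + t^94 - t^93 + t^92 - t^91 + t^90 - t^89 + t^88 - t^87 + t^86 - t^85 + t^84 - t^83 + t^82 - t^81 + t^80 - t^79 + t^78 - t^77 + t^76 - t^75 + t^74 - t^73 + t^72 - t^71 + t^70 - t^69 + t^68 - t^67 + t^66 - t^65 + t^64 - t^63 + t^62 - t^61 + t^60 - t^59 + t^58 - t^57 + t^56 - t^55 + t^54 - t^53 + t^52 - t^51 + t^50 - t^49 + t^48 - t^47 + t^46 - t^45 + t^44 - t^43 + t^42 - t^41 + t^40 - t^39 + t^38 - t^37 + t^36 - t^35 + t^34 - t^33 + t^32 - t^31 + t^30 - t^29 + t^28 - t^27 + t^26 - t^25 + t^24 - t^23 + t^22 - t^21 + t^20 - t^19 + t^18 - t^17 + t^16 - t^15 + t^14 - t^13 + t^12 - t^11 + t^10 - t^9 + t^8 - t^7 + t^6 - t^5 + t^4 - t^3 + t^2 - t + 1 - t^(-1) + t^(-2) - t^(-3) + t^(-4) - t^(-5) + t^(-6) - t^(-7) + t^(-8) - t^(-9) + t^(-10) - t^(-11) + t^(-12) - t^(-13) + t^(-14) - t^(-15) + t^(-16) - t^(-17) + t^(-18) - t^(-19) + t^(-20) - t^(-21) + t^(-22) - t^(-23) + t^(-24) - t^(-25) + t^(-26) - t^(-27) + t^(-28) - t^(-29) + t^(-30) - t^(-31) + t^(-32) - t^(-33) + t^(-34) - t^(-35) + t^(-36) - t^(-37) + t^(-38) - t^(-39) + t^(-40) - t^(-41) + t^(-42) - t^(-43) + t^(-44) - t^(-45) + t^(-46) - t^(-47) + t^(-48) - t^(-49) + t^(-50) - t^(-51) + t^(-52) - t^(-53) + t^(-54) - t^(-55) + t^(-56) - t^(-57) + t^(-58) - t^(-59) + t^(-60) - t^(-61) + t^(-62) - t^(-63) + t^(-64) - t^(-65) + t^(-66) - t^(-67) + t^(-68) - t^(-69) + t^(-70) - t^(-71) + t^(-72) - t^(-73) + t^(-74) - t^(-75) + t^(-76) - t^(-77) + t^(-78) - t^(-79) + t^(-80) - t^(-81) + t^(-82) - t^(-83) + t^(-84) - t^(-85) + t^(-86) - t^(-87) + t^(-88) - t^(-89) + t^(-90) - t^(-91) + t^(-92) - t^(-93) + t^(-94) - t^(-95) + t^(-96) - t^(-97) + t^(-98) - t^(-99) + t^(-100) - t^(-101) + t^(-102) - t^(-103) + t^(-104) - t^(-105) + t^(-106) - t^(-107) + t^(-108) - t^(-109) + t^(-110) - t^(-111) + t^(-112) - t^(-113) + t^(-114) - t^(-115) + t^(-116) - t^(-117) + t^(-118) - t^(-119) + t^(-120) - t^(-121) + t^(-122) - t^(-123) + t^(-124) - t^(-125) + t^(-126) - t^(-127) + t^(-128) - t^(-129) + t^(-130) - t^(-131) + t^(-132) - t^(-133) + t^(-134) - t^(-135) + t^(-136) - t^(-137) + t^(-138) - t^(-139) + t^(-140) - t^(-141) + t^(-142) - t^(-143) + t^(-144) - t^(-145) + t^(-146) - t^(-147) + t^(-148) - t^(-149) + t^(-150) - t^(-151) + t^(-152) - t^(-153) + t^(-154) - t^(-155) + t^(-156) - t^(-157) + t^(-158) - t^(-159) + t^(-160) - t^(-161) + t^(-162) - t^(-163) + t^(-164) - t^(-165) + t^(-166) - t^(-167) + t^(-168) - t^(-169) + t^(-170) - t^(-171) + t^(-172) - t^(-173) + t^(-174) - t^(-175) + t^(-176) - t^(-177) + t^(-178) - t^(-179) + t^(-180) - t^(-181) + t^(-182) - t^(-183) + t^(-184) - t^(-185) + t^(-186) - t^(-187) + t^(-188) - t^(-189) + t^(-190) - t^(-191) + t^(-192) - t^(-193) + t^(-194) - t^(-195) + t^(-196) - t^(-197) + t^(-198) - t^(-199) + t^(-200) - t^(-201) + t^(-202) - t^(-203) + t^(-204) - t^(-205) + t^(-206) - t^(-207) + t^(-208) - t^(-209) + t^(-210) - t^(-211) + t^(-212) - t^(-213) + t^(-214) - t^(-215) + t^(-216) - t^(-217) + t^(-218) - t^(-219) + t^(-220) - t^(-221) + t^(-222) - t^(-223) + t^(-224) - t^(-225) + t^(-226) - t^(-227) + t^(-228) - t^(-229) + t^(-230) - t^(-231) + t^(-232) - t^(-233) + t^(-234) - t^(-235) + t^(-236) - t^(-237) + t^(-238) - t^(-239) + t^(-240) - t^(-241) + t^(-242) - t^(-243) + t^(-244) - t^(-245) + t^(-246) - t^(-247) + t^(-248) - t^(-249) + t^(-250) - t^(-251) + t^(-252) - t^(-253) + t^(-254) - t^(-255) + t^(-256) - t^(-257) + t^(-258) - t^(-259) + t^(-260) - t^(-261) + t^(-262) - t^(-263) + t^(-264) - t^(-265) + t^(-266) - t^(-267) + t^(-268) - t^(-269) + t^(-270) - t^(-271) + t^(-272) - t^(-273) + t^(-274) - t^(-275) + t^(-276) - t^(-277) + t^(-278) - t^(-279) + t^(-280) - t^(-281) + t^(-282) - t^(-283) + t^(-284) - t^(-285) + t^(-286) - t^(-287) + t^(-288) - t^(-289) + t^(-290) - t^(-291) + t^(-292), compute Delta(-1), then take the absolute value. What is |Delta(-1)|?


Step 1: The polynomial has 585 terms with alternating signs, exponents from 292 down to -292.
Step 2: Substitute t = -1. The i-th term has coefficient (-1)^i and exponent (m-i),
  so its value is (-1)^i * (-1)^(m-i) = (-1)^m = 1 for every i.
Step 3: All 585 terms equal 1, so Delta(-1) = 585 * (1) = 585
Step 4: |Delta(-1)| = 585

585
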